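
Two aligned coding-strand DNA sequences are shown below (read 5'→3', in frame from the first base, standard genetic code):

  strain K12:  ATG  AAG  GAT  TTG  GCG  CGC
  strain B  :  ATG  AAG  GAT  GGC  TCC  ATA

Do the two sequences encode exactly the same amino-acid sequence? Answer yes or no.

Codon 1: ATG Met / ATG Met — identical.
Codon 2: AAG Lys / AAG Lys — identical.
Codon 3: GAT Asp / GAT Asp — identical.
Codon 4: TTG Leu / GGC Gly — nonsynonymous.
Codon 5: GCG Ala / TCC Ser — nonsynonymous.
Codon 6: CGC Arg / ATA Ile — nonsynonymous.
Nonsynonymous differences: 3 → different protein.

no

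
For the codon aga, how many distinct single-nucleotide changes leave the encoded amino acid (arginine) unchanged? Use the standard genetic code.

2

Position 1: CGA → 1 synonymous.
Position 2: none → 0 synonymous.
Position 3: AGG → 1 synonymous.
Total: 1 + 0 + 1 = 2.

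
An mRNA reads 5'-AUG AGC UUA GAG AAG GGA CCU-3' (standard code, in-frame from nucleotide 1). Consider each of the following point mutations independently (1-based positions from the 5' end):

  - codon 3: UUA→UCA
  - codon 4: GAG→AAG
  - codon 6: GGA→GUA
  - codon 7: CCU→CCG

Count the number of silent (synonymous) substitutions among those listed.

1

Codon 3: UUA (Leu) → UCA (Ser) — missense.
Codon 4: GAG (Glu) → AAG (Lys) — missense.
Codon 6: GGA (Gly) → GUA (Val) — missense.
Codon 7: CCU (Pro) → CCG (Pro) — synonymous.
Synonymous: 1 of 4.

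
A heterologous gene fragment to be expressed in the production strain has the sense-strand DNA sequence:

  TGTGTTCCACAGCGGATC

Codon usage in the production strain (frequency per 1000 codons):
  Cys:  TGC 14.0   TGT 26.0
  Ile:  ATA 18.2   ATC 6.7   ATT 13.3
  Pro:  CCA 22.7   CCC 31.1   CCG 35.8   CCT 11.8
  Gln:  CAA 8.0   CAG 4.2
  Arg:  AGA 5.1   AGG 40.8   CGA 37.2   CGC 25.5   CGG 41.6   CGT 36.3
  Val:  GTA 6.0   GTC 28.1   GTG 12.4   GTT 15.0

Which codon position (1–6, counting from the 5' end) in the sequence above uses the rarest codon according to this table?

Codon 1 TGT (Cys): 26.0 per 1000.
Codon 2 GTT (Val): 15.0 per 1000.
Codon 3 CCA (Pro): 22.7 per 1000.
Codon 4 CAG (Gln): 4.2 per 1000.
Codon 5 CGG (Arg): 41.6 per 1000.
Codon 6 ATC (Ile): 6.7 per 1000.
Lowest frequency is 4.2 at codon 4.

4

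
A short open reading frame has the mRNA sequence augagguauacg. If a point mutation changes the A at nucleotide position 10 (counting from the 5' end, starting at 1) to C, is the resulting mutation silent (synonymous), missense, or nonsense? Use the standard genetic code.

missense

Position 10 falls in codon 4: ACG → Thr.
After the substitution the codon is CCG → Pro.
Thr ≠ Pro, so this is a missense mutation.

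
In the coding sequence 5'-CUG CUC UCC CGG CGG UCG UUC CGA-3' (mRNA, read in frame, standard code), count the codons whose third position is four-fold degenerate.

Codon 1 CUG (Leu): third position 4-fold.
Codon 2 CUC (Leu): third position 4-fold.
Codon 3 UCC (Ser): third position 4-fold.
Codon 4 CGG (Arg): third position 4-fold.
Codon 5 CGG (Arg): third position 4-fold.
Codon 6 UCG (Ser): third position 4-fold.
Codon 7 UUC (Phe): third position 2-fold.
Codon 8 CGA (Arg): third position 4-fold.
Four-fold degenerate third positions: 7.

7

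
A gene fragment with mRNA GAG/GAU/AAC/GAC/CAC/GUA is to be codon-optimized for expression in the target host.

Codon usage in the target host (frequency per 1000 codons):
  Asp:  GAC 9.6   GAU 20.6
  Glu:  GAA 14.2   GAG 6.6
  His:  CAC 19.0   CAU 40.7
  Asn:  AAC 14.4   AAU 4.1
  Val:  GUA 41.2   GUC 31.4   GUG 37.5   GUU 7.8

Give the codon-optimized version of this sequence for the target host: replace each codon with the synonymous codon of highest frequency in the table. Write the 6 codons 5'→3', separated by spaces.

GAA GAU AAC GAU CAU GUA

Codon 1 (Glu): best is GAA at 14.2.
Codon 2 (Asp): best is GAU at 20.6.
Codon 3 (Asn): best is AAC at 14.4.
Codon 4 (Asp): best is GAU at 20.6.
Codon 5 (His): best is CAU at 40.7.
Codon 6 (Val): best is GUA at 41.2.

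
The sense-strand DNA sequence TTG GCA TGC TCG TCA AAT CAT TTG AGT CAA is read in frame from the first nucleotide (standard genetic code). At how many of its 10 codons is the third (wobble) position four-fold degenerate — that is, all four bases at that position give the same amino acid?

Codon 1 TTG (Leu): third position 2-fold.
Codon 2 GCA (Ala): third position 4-fold.
Codon 3 TGC (Cys): third position 2-fold.
Codon 4 TCG (Ser): third position 4-fold.
Codon 5 TCA (Ser): third position 4-fold.
Codon 6 AAT (Asn): third position 2-fold.
Codon 7 CAT (His): third position 2-fold.
Codon 8 TTG (Leu): third position 2-fold.
Codon 9 AGT (Ser): third position 2-fold.
Codon 10 CAA (Gln): third position 2-fold.
Four-fold degenerate third positions: 3.

3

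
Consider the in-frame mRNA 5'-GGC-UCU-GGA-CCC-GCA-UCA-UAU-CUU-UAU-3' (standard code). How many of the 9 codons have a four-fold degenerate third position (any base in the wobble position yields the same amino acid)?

Codon 1 GGC (Gly): third position 4-fold.
Codon 2 UCU (Ser): third position 4-fold.
Codon 3 GGA (Gly): third position 4-fold.
Codon 4 CCC (Pro): third position 4-fold.
Codon 5 GCA (Ala): third position 4-fold.
Codon 6 UCA (Ser): third position 4-fold.
Codon 7 UAU (Tyr): third position 2-fold.
Codon 8 CUU (Leu): third position 4-fold.
Codon 9 UAU (Tyr): third position 2-fold.
Four-fold degenerate third positions: 7.

7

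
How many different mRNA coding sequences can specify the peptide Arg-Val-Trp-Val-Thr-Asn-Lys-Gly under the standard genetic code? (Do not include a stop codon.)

Arg: 6 codons.
Val: 4 codons.
Trp: 1 codon.
Val: 4 codons.
Thr: 4 codons.
Asn: 2 codons.
Lys: 2 codons.
Gly: 4 codons.
6 × 4 × 1 × 4 × 4 × 2 × 2 × 4 = 6144.

6144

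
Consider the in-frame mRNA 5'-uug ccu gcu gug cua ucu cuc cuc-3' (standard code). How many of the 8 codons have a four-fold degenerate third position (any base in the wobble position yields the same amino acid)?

7

Codon 1 UUG (Leu): third position 2-fold.
Codon 2 CCU (Pro): third position 4-fold.
Codon 3 GCU (Ala): third position 4-fold.
Codon 4 GUG (Val): third position 4-fold.
Codon 5 CUA (Leu): third position 4-fold.
Codon 6 UCU (Ser): third position 4-fold.
Codon 7 CUC (Leu): third position 4-fold.
Codon 8 CUC (Leu): third position 4-fold.
Four-fold degenerate third positions: 7.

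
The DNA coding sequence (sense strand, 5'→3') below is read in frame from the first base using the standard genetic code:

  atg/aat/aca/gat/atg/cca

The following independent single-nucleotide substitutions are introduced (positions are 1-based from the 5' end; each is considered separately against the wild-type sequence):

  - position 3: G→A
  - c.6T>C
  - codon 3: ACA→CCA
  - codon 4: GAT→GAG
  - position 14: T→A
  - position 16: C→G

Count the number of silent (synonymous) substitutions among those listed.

1

Codon 1: ATG (Met) → ATA (Ile) — missense.
Codon 2: AAT (Asn) → AAC (Asn) — synonymous.
Codon 3: ACA (Thr) → CCA (Pro) — missense.
Codon 4: GAT (Asp) → GAG (Glu) — missense.
Codon 5: ATG (Met) → AAG (Lys) — missense.
Codon 6: CCA (Pro) → GCA (Ala) — missense.
Synonymous: 1 of 6.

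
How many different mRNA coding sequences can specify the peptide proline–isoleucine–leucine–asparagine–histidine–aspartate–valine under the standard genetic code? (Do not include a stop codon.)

2304

Pro: 4 codons.
Ile: 3 codons.
Leu: 6 codons.
Asn: 2 codons.
His: 2 codons.
Asp: 2 codons.
Val: 4 codons.
4 × 3 × 6 × 2 × 2 × 2 × 4 = 2304.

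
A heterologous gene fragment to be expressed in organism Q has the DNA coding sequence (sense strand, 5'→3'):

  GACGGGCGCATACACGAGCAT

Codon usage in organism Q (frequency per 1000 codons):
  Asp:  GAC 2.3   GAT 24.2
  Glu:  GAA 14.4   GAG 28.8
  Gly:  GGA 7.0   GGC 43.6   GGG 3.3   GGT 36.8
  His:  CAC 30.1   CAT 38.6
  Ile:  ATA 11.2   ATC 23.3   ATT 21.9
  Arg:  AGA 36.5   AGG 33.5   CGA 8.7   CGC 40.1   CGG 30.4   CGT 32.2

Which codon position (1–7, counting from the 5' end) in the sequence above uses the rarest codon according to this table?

Codon 1 GAC (Asp): 2.3 per 1000.
Codon 2 GGG (Gly): 3.3 per 1000.
Codon 3 CGC (Arg): 40.1 per 1000.
Codon 4 ATA (Ile): 11.2 per 1000.
Codon 5 CAC (His): 30.1 per 1000.
Codon 6 GAG (Glu): 28.8 per 1000.
Codon 7 CAT (His): 38.6 per 1000.
Lowest frequency is 2.3 at codon 1.

1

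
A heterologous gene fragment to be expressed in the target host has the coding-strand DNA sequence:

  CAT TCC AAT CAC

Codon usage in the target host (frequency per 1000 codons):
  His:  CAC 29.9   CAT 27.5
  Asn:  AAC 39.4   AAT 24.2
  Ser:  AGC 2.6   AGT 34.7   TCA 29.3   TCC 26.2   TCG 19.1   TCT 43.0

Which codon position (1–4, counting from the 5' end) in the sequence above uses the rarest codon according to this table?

Codon 1 CAT (His): 27.5 per 1000.
Codon 2 TCC (Ser): 26.2 per 1000.
Codon 3 AAT (Asn): 24.2 per 1000.
Codon 4 CAC (His): 29.9 per 1000.
Lowest frequency is 24.2 at codon 3.

3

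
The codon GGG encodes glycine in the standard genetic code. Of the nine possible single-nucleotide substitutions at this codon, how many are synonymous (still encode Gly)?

3

Position 1: none → 0 synonymous.
Position 2: none → 0 synonymous.
Position 3: GGU, GGC, GGA → 3 synonymous.
Total: 0 + 0 + 3 = 3.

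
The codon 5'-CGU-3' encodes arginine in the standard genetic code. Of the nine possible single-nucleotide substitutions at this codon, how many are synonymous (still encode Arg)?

3

Position 1: none → 0 synonymous.
Position 2: none → 0 synonymous.
Position 3: CGC, CGA, CGG → 3 synonymous.
Total: 0 + 0 + 3 = 3.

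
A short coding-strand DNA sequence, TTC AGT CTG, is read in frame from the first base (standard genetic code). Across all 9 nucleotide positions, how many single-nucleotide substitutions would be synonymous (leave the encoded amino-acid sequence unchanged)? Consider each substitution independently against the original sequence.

Codon 1 (TTC, Phe): 1 synonymous substitution.
Codon 2 (AGT, Ser): 1 synonymous substitution.
Codon 3 (CTG, Leu): 4 synonymous substitutions.
Total: 1 + 1 + 4 = 6.

6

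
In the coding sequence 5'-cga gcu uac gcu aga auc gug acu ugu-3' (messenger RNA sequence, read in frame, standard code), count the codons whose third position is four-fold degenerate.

Codon 1 CGA (Arg): third position 4-fold.
Codon 2 GCU (Ala): third position 4-fold.
Codon 3 UAC (Tyr): third position 2-fold.
Codon 4 GCU (Ala): third position 4-fold.
Codon 5 AGA (Arg): third position 2-fold.
Codon 6 AUC (Ile): third position 3-fold.
Codon 7 GUG (Val): third position 4-fold.
Codon 8 ACU (Thr): third position 4-fold.
Codon 9 UGU (Cys): third position 2-fold.
Four-fold degenerate third positions: 5.

5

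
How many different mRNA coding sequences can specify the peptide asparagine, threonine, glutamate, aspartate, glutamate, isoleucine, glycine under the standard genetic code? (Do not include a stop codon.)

Asn: 2 codons.
Thr: 4 codons.
Glu: 2 codons.
Asp: 2 codons.
Glu: 2 codons.
Ile: 3 codons.
Gly: 4 codons.
2 × 4 × 2 × 2 × 2 × 3 × 4 = 768.

768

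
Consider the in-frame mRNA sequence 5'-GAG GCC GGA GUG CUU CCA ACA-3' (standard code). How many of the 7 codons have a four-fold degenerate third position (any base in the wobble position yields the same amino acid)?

6

Codon 1 GAG (Glu): third position 2-fold.
Codon 2 GCC (Ala): third position 4-fold.
Codon 3 GGA (Gly): third position 4-fold.
Codon 4 GUG (Val): third position 4-fold.
Codon 5 CUU (Leu): third position 4-fold.
Codon 6 CCA (Pro): third position 4-fold.
Codon 7 ACA (Thr): third position 4-fold.
Four-fold degenerate third positions: 6.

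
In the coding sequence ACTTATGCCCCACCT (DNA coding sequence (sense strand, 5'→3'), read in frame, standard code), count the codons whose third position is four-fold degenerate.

4

Codon 1 ACT (Thr): third position 4-fold.
Codon 2 TAT (Tyr): third position 2-fold.
Codon 3 GCC (Ala): third position 4-fold.
Codon 4 CCA (Pro): third position 4-fold.
Codon 5 CCT (Pro): third position 4-fold.
Four-fold degenerate third positions: 4.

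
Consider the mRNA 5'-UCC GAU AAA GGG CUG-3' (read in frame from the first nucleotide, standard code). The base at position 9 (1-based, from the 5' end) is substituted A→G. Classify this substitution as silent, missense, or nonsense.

silent

Position 9 falls in codon 3: AAA → Lys.
After the substitution the codon is AAG → Lys.
Both encode Lys, so the change is synonymous.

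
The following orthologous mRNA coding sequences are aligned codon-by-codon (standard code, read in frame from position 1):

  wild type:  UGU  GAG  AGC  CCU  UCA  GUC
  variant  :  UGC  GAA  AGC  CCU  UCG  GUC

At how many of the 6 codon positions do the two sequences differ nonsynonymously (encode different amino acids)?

Codon 1: UGU Cys / UGC Cys — synonymous.
Codon 2: GAG Glu / GAA Glu — synonymous.
Codon 3: AGC Ser / AGC Ser — identical.
Codon 4: CCU Pro / CCU Pro — identical.
Codon 5: UCA Ser / UCG Ser — synonymous.
Codon 6: GUC Val / GUC Val — identical.
Nonsynonymous differences: 0.

0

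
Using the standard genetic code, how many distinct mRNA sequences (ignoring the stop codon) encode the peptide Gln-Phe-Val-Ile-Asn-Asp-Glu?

Gln: 2 codons.
Phe: 2 codons.
Val: 4 codons.
Ile: 3 codons.
Asn: 2 codons.
Asp: 2 codons.
Glu: 2 codons.
2 × 2 × 4 × 3 × 2 × 2 × 2 = 384.

384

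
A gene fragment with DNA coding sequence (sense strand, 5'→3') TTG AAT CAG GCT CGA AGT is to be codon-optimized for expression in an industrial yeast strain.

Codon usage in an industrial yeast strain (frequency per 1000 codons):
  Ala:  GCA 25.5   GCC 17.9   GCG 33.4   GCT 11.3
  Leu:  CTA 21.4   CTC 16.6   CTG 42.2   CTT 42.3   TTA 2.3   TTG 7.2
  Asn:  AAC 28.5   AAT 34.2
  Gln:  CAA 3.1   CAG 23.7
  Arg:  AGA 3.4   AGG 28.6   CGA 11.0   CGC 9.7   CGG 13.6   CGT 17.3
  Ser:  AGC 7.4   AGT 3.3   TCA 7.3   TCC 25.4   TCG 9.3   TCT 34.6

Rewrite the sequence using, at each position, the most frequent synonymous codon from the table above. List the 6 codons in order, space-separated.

Codon 1 (Leu): best is CTT at 42.3.
Codon 2 (Asn): best is AAT at 34.2.
Codon 3 (Gln): best is CAG at 23.7.
Codon 4 (Ala): best is GCG at 33.4.
Codon 5 (Arg): best is AGG at 28.6.
Codon 6 (Ser): best is TCT at 34.6.

CTT AAT CAG GCG AGG TCT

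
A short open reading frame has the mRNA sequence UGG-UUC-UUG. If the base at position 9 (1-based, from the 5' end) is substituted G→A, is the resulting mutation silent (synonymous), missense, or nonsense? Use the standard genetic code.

silent

Position 9 falls in codon 3: UUG → Leu.
After the substitution the codon is UUA → Leu.
Both encode Leu, so the change is synonymous.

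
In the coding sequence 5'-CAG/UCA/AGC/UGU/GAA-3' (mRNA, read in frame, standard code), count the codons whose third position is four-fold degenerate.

Codon 1 CAG (Gln): third position 2-fold.
Codon 2 UCA (Ser): third position 4-fold.
Codon 3 AGC (Ser): third position 2-fold.
Codon 4 UGU (Cys): third position 2-fold.
Codon 5 GAA (Glu): third position 2-fold.
Four-fold degenerate third positions: 1.

1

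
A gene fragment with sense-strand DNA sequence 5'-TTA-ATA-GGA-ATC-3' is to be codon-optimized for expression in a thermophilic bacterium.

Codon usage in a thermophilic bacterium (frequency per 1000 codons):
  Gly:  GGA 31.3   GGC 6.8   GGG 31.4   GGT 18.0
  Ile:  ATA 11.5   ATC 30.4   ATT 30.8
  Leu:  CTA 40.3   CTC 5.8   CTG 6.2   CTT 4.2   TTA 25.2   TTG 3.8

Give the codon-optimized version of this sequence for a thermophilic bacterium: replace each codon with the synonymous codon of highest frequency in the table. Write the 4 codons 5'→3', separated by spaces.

CTA ATT GGG ATT

Codon 1 (Leu): best is CTA at 40.3.
Codon 2 (Ile): best is ATT at 30.8.
Codon 3 (Gly): best is GGG at 31.4.
Codon 4 (Ile): best is ATT at 30.8.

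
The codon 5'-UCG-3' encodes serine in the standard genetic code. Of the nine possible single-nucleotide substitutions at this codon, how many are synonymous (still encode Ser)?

3

Position 1: none → 0 synonymous.
Position 2: none → 0 synonymous.
Position 3: UCU, UCC, UCA → 3 synonymous.
Total: 0 + 0 + 3 = 3.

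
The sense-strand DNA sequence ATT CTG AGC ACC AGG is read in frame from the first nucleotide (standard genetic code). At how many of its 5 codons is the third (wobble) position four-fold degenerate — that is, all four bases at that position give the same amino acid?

2

Codon 1 ATT (Ile): third position 3-fold.
Codon 2 CTG (Leu): third position 4-fold.
Codon 3 AGC (Ser): third position 2-fold.
Codon 4 ACC (Thr): third position 4-fold.
Codon 5 AGG (Arg): third position 2-fold.
Four-fold degenerate third positions: 2.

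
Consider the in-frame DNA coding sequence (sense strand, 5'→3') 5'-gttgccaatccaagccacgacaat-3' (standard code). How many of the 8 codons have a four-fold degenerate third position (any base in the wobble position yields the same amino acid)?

Codon 1 GTT (Val): third position 4-fold.
Codon 2 GCC (Ala): third position 4-fold.
Codon 3 AAT (Asn): third position 2-fold.
Codon 4 CCA (Pro): third position 4-fold.
Codon 5 AGC (Ser): third position 2-fold.
Codon 6 CAC (His): third position 2-fold.
Codon 7 GAC (Asp): third position 2-fold.
Codon 8 AAT (Asn): third position 2-fold.
Four-fold degenerate third positions: 3.

3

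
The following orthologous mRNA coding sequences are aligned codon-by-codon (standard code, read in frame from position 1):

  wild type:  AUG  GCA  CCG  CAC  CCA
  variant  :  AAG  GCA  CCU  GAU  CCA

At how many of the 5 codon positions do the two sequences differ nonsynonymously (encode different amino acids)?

Codon 1: AUG Met / AAG Lys — nonsynonymous.
Codon 2: GCA Ala / GCA Ala — identical.
Codon 3: CCG Pro / CCU Pro — synonymous.
Codon 4: CAC His / GAU Asp — nonsynonymous.
Codon 5: CCA Pro / CCA Pro — identical.
Nonsynonymous differences: 2.

2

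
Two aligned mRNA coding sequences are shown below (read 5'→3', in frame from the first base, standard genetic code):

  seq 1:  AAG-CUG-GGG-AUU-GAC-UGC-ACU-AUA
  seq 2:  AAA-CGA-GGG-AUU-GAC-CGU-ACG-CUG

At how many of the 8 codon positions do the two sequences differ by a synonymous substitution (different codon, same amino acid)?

Codon 1: AAG Lys / AAA Lys — synonymous.
Codon 2: CUG Leu / CGA Arg — nonsynonymous.
Codon 3: GGG Gly / GGG Gly — identical.
Codon 4: AUU Ile / AUU Ile — identical.
Codon 5: GAC Asp / GAC Asp — identical.
Codon 6: UGC Cys / CGU Arg — nonsynonymous.
Codon 7: ACU Thr / ACG Thr — synonymous.
Codon 8: AUA Ile / CUG Leu — nonsynonymous.
Synonymous differences: 2.

2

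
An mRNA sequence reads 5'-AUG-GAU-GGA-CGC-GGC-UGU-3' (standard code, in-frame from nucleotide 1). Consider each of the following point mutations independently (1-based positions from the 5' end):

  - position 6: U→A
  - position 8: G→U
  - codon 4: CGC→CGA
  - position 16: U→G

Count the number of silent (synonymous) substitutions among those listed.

1

Codon 2: GAU (Asp) → GAA (Glu) — missense.
Codon 3: GGA (Gly) → GUA (Val) — missense.
Codon 4: CGC (Arg) → CGA (Arg) — synonymous.
Codon 6: UGU (Cys) → GGU (Gly) — missense.
Synonymous: 1 of 4.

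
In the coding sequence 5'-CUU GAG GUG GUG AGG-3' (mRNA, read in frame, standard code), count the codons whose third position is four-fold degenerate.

3

Codon 1 CUU (Leu): third position 4-fold.
Codon 2 GAG (Glu): third position 2-fold.
Codon 3 GUG (Val): third position 4-fold.
Codon 4 GUG (Val): third position 4-fold.
Codon 5 AGG (Arg): third position 2-fold.
Four-fold degenerate third positions: 3.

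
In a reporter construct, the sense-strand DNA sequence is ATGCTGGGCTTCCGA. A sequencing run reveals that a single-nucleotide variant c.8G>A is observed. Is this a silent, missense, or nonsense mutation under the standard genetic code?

Position 8 falls in codon 3: GGC → Gly.
After the substitution the codon is GAC → Asp.
Gly ≠ Asp, so this is a missense mutation.

missense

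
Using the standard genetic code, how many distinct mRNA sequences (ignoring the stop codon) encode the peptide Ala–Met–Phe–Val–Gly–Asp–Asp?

Ala: 4 codons.
Met: 1 codon.
Phe: 2 codons.
Val: 4 codons.
Gly: 4 codons.
Asp: 2 codons.
Asp: 2 codons.
4 × 1 × 2 × 4 × 4 × 2 × 2 = 512.

512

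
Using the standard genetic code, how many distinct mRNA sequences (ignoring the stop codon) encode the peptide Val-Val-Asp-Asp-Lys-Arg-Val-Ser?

18432

Val: 4 codons.
Val: 4 codons.
Asp: 2 codons.
Asp: 2 codons.
Lys: 2 codons.
Arg: 6 codons.
Val: 4 codons.
Ser: 6 codons.
4 × 4 × 2 × 2 × 2 × 6 × 4 × 6 = 18432.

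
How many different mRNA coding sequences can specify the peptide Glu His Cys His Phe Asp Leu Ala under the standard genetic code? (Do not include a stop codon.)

1536

Glu: 2 codons.
His: 2 codons.
Cys: 2 codons.
His: 2 codons.
Phe: 2 codons.
Asp: 2 codons.
Leu: 6 codons.
Ala: 4 codons.
2 × 2 × 2 × 2 × 2 × 2 × 6 × 4 = 1536.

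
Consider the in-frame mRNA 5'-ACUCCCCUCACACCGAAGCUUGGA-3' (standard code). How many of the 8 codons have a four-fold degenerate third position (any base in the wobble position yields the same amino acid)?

Codon 1 ACU (Thr): third position 4-fold.
Codon 2 CCC (Pro): third position 4-fold.
Codon 3 CUC (Leu): third position 4-fold.
Codon 4 ACA (Thr): third position 4-fold.
Codon 5 CCG (Pro): third position 4-fold.
Codon 6 AAG (Lys): third position 2-fold.
Codon 7 CUU (Leu): third position 4-fold.
Codon 8 GGA (Gly): third position 4-fold.
Four-fold degenerate third positions: 7.

7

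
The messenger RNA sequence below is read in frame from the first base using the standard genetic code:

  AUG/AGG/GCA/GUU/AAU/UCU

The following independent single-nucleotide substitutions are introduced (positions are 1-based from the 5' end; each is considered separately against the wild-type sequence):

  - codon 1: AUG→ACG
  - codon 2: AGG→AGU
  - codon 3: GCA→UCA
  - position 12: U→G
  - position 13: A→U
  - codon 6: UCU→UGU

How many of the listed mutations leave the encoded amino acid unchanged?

Codon 1: AUG (Met) → ACG (Thr) — missense.
Codon 2: AGG (Arg) → AGU (Ser) — missense.
Codon 3: GCA (Ala) → UCA (Ser) — missense.
Codon 4: GUU (Val) → GUG (Val) — synonymous.
Codon 5: AAU (Asn) → UAU (Tyr) — missense.
Codon 6: UCU (Ser) → UGU (Cys) — missense.
Synonymous: 1 of 6.

1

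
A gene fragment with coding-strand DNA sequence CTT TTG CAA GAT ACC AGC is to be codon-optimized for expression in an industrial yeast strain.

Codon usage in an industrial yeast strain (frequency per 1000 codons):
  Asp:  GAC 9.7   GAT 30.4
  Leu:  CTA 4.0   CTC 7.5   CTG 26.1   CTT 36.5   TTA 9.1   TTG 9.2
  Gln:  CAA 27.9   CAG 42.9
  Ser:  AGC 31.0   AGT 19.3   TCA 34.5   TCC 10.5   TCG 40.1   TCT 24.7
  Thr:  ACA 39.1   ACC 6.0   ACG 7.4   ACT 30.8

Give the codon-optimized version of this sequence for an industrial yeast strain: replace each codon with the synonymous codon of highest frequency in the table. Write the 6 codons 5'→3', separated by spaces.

CTT CTT CAG GAT ACA TCG

Codon 1 (Leu): best is CTT at 36.5.
Codon 2 (Leu): best is CTT at 36.5.
Codon 3 (Gln): best is CAG at 42.9.
Codon 4 (Asp): best is GAT at 30.4.
Codon 5 (Thr): best is ACA at 39.1.
Codon 6 (Ser): best is TCG at 40.1.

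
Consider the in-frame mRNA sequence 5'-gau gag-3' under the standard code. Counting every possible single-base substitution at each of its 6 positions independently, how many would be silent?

Codon 1 (GAU, Asp): 1 synonymous substitution.
Codon 2 (GAG, Glu): 1 synonymous substitution.
Total: 1 + 1 = 2.

2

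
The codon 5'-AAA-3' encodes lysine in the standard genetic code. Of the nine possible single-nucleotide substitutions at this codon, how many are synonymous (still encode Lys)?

Position 1: none → 0 synonymous.
Position 2: none → 0 synonymous.
Position 3: AAG → 1 synonymous.
Total: 0 + 0 + 1 = 1.

1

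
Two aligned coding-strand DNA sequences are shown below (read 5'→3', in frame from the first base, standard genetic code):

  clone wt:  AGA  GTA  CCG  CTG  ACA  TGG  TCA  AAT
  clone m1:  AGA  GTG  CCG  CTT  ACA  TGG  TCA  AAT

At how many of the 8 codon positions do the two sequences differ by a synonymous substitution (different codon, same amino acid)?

2

Codon 1: AGA Arg / AGA Arg — identical.
Codon 2: GTA Val / GTG Val — synonymous.
Codon 3: CCG Pro / CCG Pro — identical.
Codon 4: CTG Leu / CTT Leu — synonymous.
Codon 5: ACA Thr / ACA Thr — identical.
Codon 6: TGG Trp / TGG Trp — identical.
Codon 7: TCA Ser / TCA Ser — identical.
Codon 8: AAT Asn / AAT Asn — identical.
Synonymous differences: 2.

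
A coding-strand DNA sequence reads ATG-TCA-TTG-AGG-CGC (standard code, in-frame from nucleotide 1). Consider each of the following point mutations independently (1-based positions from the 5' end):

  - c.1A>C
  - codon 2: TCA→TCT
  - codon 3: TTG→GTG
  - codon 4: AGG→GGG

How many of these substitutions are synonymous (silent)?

Codon 1: ATG (Met) → CTG (Leu) — missense.
Codon 2: TCA (Ser) → TCT (Ser) — synonymous.
Codon 3: TTG (Leu) → GTG (Val) — missense.
Codon 4: AGG (Arg) → GGG (Gly) — missense.
Synonymous: 1 of 4.

1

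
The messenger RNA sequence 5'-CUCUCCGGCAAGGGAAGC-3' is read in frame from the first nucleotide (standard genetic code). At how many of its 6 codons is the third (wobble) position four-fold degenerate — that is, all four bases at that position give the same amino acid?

4

Codon 1 CUC (Leu): third position 4-fold.
Codon 2 UCC (Ser): third position 4-fold.
Codon 3 GGC (Gly): third position 4-fold.
Codon 4 AAG (Lys): third position 2-fold.
Codon 5 GGA (Gly): third position 4-fold.
Codon 6 AGC (Ser): third position 2-fold.
Four-fold degenerate third positions: 4.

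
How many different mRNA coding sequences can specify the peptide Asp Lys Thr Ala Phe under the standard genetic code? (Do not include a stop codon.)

Asp: 2 codons.
Lys: 2 codons.
Thr: 4 codons.
Ala: 4 codons.
Phe: 2 codons.
2 × 2 × 4 × 4 × 2 = 128.

128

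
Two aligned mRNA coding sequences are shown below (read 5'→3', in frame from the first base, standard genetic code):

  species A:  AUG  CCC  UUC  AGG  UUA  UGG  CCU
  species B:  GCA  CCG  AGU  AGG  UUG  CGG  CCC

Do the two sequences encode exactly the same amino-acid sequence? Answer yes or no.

no

Codon 1: AUG Met / GCA Ala — nonsynonymous.
Codon 2: CCC Pro / CCG Pro — synonymous.
Codon 3: UUC Phe / AGU Ser — nonsynonymous.
Codon 4: AGG Arg / AGG Arg — identical.
Codon 5: UUA Leu / UUG Leu — synonymous.
Codon 6: UGG Trp / CGG Arg — nonsynonymous.
Codon 7: CCU Pro / CCC Pro — synonymous.
Nonsynonymous differences: 3 → different protein.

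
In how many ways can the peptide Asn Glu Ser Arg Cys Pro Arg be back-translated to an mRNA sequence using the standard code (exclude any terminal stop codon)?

Asn: 2 codons.
Glu: 2 codons.
Ser: 6 codons.
Arg: 6 codons.
Cys: 2 codons.
Pro: 4 codons.
Arg: 6 codons.
2 × 2 × 6 × 6 × 2 × 4 × 6 = 6912.

6912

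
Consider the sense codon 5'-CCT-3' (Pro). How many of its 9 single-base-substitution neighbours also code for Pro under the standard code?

3

Position 1: none → 0 synonymous.
Position 2: none → 0 synonymous.
Position 3: CCC, CCA, CCG → 3 synonymous.
Total: 0 + 0 + 3 = 3.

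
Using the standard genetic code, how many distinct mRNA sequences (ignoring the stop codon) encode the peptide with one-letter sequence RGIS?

432

Arg: 6 codons.
Gly: 4 codons.
Ile: 3 codons.
Ser: 6 codons.
6 × 4 × 3 × 6 = 432.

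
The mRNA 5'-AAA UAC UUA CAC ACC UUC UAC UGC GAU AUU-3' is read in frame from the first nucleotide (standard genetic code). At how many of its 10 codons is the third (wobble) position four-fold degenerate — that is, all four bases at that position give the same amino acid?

Codon 1 AAA (Lys): third position 2-fold.
Codon 2 UAC (Tyr): third position 2-fold.
Codon 3 UUA (Leu): third position 2-fold.
Codon 4 CAC (His): third position 2-fold.
Codon 5 ACC (Thr): third position 4-fold.
Codon 6 UUC (Phe): third position 2-fold.
Codon 7 UAC (Tyr): third position 2-fold.
Codon 8 UGC (Cys): third position 2-fold.
Codon 9 GAU (Asp): third position 2-fold.
Codon 10 AUU (Ile): third position 3-fold.
Four-fold degenerate third positions: 1.

1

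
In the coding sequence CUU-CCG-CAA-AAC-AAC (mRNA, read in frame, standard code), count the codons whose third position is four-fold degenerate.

Codon 1 CUU (Leu): third position 4-fold.
Codon 2 CCG (Pro): third position 4-fold.
Codon 3 CAA (Gln): third position 2-fold.
Codon 4 AAC (Asn): third position 2-fold.
Codon 5 AAC (Asn): third position 2-fold.
Four-fold degenerate third positions: 2.

2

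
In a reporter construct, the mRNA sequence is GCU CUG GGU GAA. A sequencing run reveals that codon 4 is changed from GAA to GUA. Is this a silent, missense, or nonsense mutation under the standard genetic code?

Position 11 falls in codon 4: GAA → Glu.
After the substitution the codon is GUA → Val.
Glu ≠ Val, so this is a missense mutation.

missense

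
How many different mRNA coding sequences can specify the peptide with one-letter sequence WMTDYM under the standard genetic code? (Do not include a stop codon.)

16

Trp: 1 codon.
Met: 1 codon.
Thr: 4 codons.
Asp: 2 codons.
Tyr: 2 codons.
Met: 1 codon.
1 × 1 × 4 × 2 × 2 × 1 = 16.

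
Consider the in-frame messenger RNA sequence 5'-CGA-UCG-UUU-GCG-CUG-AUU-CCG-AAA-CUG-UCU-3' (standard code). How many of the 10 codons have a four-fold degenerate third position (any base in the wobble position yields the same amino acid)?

7

Codon 1 CGA (Arg): third position 4-fold.
Codon 2 UCG (Ser): third position 4-fold.
Codon 3 UUU (Phe): third position 2-fold.
Codon 4 GCG (Ala): third position 4-fold.
Codon 5 CUG (Leu): third position 4-fold.
Codon 6 AUU (Ile): third position 3-fold.
Codon 7 CCG (Pro): third position 4-fold.
Codon 8 AAA (Lys): third position 2-fold.
Codon 9 CUG (Leu): third position 4-fold.
Codon 10 UCU (Ser): third position 4-fold.
Four-fold degenerate third positions: 7.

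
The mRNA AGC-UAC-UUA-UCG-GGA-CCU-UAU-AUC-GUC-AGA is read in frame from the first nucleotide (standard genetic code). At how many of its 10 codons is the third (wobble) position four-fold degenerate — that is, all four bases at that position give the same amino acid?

4

Codon 1 AGC (Ser): third position 2-fold.
Codon 2 UAC (Tyr): third position 2-fold.
Codon 3 UUA (Leu): third position 2-fold.
Codon 4 UCG (Ser): third position 4-fold.
Codon 5 GGA (Gly): third position 4-fold.
Codon 6 CCU (Pro): third position 4-fold.
Codon 7 UAU (Tyr): third position 2-fold.
Codon 8 AUC (Ile): third position 3-fold.
Codon 9 GUC (Val): third position 4-fold.
Codon 10 AGA (Arg): third position 2-fold.
Four-fold degenerate third positions: 4.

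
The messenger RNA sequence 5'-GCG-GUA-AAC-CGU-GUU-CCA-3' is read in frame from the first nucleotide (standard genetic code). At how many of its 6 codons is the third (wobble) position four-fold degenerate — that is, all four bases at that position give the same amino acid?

5

Codon 1 GCG (Ala): third position 4-fold.
Codon 2 GUA (Val): third position 4-fold.
Codon 3 AAC (Asn): third position 2-fold.
Codon 4 CGU (Arg): third position 4-fold.
Codon 5 GUU (Val): third position 4-fold.
Codon 6 CCA (Pro): third position 4-fold.
Four-fold degenerate third positions: 5.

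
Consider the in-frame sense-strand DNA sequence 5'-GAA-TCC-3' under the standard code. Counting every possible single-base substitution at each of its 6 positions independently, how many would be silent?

Codon 1 (GAA, Glu): 1 synonymous substitution.
Codon 2 (TCC, Ser): 3 synonymous substitutions.
Total: 1 + 3 = 4.

4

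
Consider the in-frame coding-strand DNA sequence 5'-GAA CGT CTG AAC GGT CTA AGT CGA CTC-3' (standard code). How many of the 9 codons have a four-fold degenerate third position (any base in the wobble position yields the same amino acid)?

6

Codon 1 GAA (Glu): third position 2-fold.
Codon 2 CGT (Arg): third position 4-fold.
Codon 3 CTG (Leu): third position 4-fold.
Codon 4 AAC (Asn): third position 2-fold.
Codon 5 GGT (Gly): third position 4-fold.
Codon 6 CTA (Leu): third position 4-fold.
Codon 7 AGT (Ser): third position 2-fold.
Codon 8 CGA (Arg): third position 4-fold.
Codon 9 CTC (Leu): third position 4-fold.
Four-fold degenerate third positions: 6.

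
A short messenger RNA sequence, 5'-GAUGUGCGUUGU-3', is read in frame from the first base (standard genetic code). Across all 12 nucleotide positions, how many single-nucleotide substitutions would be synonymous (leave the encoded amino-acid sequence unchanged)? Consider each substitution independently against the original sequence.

Codon 1 (GAU, Asp): 1 synonymous substitution.
Codon 2 (GUG, Val): 3 synonymous substitutions.
Codon 3 (CGU, Arg): 3 synonymous substitutions.
Codon 4 (UGU, Cys): 1 synonymous substitution.
Total: 1 + 3 + 3 + 1 = 8.

8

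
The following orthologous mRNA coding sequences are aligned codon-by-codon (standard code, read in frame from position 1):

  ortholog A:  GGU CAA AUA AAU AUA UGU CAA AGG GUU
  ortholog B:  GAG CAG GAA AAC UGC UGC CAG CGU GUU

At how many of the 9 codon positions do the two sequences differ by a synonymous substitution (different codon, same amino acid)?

Codon 1: GGU Gly / GAG Glu — nonsynonymous.
Codon 2: CAA Gln / CAG Gln — synonymous.
Codon 3: AUA Ile / GAA Glu — nonsynonymous.
Codon 4: AAU Asn / AAC Asn — synonymous.
Codon 5: AUA Ile / UGC Cys — nonsynonymous.
Codon 6: UGU Cys / UGC Cys — synonymous.
Codon 7: CAA Gln / CAG Gln — synonymous.
Codon 8: AGG Arg / CGU Arg — synonymous.
Codon 9: GUU Val / GUU Val — identical.
Synonymous differences: 5.

5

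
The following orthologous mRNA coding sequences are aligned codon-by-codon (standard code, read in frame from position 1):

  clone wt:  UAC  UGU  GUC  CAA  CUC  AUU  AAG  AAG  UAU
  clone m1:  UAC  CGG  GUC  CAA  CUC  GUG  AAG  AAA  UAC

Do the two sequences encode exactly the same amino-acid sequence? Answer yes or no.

no

Codon 1: UAC Tyr / UAC Tyr — identical.
Codon 2: UGU Cys / CGG Arg — nonsynonymous.
Codon 3: GUC Val / GUC Val — identical.
Codon 4: CAA Gln / CAA Gln — identical.
Codon 5: CUC Leu / CUC Leu — identical.
Codon 6: AUU Ile / GUG Val — nonsynonymous.
Codon 7: AAG Lys / AAG Lys — identical.
Codon 8: AAG Lys / AAA Lys — synonymous.
Codon 9: UAU Tyr / UAC Tyr — synonymous.
Nonsynonymous differences: 2 → different protein.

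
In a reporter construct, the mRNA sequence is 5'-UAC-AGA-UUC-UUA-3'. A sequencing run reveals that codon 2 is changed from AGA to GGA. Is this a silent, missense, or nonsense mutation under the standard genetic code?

Position 4 falls in codon 2: AGA → Arg.
After the substitution the codon is GGA → Gly.
Arg ≠ Gly, so this is a missense mutation.

missense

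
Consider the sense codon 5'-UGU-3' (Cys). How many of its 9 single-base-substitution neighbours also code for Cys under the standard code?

1

Position 1: none → 0 synonymous.
Position 2: none → 0 synonymous.
Position 3: UGC → 1 synonymous.
Total: 0 + 0 + 1 = 1.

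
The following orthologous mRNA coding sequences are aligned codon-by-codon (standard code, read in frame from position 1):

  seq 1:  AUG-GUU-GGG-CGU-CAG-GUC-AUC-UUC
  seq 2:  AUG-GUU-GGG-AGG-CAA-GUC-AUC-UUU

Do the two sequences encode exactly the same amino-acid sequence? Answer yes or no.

yes

Codon 1: AUG Met / AUG Met — identical.
Codon 2: GUU Val / GUU Val — identical.
Codon 3: GGG Gly / GGG Gly — identical.
Codon 4: CGU Arg / AGG Arg — synonymous.
Codon 5: CAG Gln / CAA Gln — synonymous.
Codon 6: GUC Val / GUC Val — identical.
Codon 7: AUC Ile / AUC Ile — identical.
Codon 8: UUC Phe / UUU Phe — synonymous.
Nonsynonymous differences: 0 → same protein.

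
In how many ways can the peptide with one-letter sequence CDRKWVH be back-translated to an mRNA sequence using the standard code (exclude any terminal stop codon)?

Cys: 2 codons.
Asp: 2 codons.
Arg: 6 codons.
Lys: 2 codons.
Trp: 1 codon.
Val: 4 codons.
His: 2 codons.
2 × 2 × 6 × 2 × 1 × 4 × 2 = 384.

384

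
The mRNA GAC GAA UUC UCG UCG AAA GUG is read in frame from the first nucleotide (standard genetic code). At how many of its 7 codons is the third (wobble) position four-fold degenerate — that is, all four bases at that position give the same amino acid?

Codon 1 GAC (Asp): third position 2-fold.
Codon 2 GAA (Glu): third position 2-fold.
Codon 3 UUC (Phe): third position 2-fold.
Codon 4 UCG (Ser): third position 4-fold.
Codon 5 UCG (Ser): third position 4-fold.
Codon 6 AAA (Lys): third position 2-fold.
Codon 7 GUG (Val): third position 4-fold.
Four-fold degenerate third positions: 3.

3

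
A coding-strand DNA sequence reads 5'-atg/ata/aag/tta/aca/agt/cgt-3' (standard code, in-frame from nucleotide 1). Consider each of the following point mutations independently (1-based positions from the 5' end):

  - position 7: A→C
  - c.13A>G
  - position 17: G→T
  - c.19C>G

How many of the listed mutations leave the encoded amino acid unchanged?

Codon 3: AAG (Lys) → CAG (Gln) — missense.
Codon 5: ACA (Thr) → GCA (Ala) — missense.
Codon 6: AGT (Ser) → ATT (Ile) — missense.
Codon 7: CGT (Arg) → GGT (Gly) — missense.
Synonymous: 0 of 4.

0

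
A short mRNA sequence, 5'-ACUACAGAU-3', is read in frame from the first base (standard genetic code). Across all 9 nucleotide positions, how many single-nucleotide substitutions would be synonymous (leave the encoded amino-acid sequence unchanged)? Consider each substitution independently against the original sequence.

7

Codon 1 (ACU, Thr): 3 synonymous substitutions.
Codon 2 (ACA, Thr): 3 synonymous substitutions.
Codon 3 (GAU, Asp): 1 synonymous substitution.
Total: 3 + 3 + 1 = 7.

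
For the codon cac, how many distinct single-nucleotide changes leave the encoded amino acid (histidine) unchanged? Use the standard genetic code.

Position 1: none → 0 synonymous.
Position 2: none → 0 synonymous.
Position 3: CAU → 1 synonymous.
Total: 0 + 0 + 1 = 1.

1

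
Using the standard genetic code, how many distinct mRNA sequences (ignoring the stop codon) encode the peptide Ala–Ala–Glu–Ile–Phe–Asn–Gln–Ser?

Ala: 4 codons.
Ala: 4 codons.
Glu: 2 codons.
Ile: 3 codons.
Phe: 2 codons.
Asn: 2 codons.
Gln: 2 codons.
Ser: 6 codons.
4 × 4 × 2 × 3 × 2 × 2 × 2 × 6 = 4608.

4608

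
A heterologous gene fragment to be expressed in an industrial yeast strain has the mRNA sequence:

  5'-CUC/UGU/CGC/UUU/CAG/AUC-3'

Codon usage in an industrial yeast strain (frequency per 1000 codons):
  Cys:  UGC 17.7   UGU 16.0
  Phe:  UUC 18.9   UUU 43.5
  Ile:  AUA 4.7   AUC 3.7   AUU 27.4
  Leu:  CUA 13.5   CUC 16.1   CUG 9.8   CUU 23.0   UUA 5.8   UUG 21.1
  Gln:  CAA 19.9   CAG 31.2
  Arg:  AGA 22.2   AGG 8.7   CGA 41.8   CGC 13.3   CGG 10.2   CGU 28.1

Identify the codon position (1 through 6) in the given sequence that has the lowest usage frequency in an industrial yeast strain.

6

Codon 1 CUC (Leu): 16.1 per 1000.
Codon 2 UGU (Cys): 16.0 per 1000.
Codon 3 CGC (Arg): 13.3 per 1000.
Codon 4 UUU (Phe): 43.5 per 1000.
Codon 5 CAG (Gln): 31.2 per 1000.
Codon 6 AUC (Ile): 3.7 per 1000.
Lowest frequency is 3.7 at codon 6.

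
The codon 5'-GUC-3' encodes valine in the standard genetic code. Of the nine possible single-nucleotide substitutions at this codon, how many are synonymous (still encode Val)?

3

Position 1: none → 0 synonymous.
Position 2: none → 0 synonymous.
Position 3: GUU, GUA, GUG → 3 synonymous.
Total: 0 + 0 + 3 = 3.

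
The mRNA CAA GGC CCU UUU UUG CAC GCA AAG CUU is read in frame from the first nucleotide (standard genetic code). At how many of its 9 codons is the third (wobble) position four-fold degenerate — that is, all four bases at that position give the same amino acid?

Codon 1 CAA (Gln): third position 2-fold.
Codon 2 GGC (Gly): third position 4-fold.
Codon 3 CCU (Pro): third position 4-fold.
Codon 4 UUU (Phe): third position 2-fold.
Codon 5 UUG (Leu): third position 2-fold.
Codon 6 CAC (His): third position 2-fold.
Codon 7 GCA (Ala): third position 4-fold.
Codon 8 AAG (Lys): third position 2-fold.
Codon 9 CUU (Leu): third position 4-fold.
Four-fold degenerate third positions: 4.

4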